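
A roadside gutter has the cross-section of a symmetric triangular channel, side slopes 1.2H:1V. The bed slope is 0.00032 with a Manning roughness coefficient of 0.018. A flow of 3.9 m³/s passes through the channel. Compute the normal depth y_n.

y_n = 1.98 m

Manning's equation rearranged: A R^(2/3) = nQ / (1·√S) = 0.018 × 3.9 / (√0.00032) = 3.924.
At y = 2.48 m: A R^(2/3) = 7.145 — too large.
At y = 1.68 m: A R^(2/3) = 2.529 — too small.
At y = 1.98 m: A R^(2/3) = 3.92 — close enough.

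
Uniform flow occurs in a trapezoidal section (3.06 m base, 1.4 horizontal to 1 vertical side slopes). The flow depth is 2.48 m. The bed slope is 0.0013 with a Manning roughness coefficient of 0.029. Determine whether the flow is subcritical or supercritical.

subcritical

With bottom width b = 3.06 m and side slope z = 1.4: A = (b + zy)y = (3.06 + 1.4×2.48)×2.48 = 16.2 m²; P = b + 2y√(1+z²) = 3.06 + 2×2.48×1.72 = 11.59 m.
Hydraulic radius R = A/P = 16.2/11.59 = 1.397 m.
V = (1/n) R^(2/3) √S = (1/0.029) × 1.397^(2/3) × √0.0013 = 1.554 m/s. Hydraulic depth D_h = A/T = 16.2/10 = 1.619 m.
Froude number Fr = V/√(g·D_h) = 1.554/√(9.81×1.619) = 0.39, which is less than 1, so the flow is subcritical.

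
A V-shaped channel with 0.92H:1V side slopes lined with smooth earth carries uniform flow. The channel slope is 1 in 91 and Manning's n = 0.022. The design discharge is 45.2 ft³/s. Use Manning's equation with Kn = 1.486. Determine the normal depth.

y_n = 2.71 ft

Manning's equation rearranged: A R^(2/3) = nQ / (1.486·√S) = 0.022 × 45.2 / (1.486 × √0.01099) = 6.384.
Try y = 3.21 ft: A R^(2/3) = 10.02 — too large.
Try y = 2.71 ft: A R^(2/3) = 6.379 — ≈ 6.384.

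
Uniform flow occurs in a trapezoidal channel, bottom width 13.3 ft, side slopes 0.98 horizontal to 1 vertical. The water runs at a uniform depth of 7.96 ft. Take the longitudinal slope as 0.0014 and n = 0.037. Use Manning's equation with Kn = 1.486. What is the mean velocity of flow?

With bottom width b = 13.3 ft and side slope z = 0.98: A = (b + zy)y = (13.3 + 0.98×7.96)×7.96 = 168 ft²; P = b + 2y√(1+z²) = 13.3 + 2×7.96×1.4 = 35.59 ft.
Hydraulic radius R = A/P = 168/35.59 = 4.719 ft.
From Manning's equation, V = (1.486/n) R^(2/3) S^(1/2) = (1.486/0.037) × 4.719^(2/3) × 0.0014^(1/2) = 4.23 ft/s.

V = 4.23 ft/s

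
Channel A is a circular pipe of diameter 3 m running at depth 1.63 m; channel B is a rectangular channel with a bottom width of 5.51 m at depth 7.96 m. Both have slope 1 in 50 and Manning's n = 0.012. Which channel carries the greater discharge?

channel B

Channel A: For a circular section of diameter D = 3 m at depth y = 1.63 m, the central angle is θ = 2 arccos(1 − 2y/D) = 3.315 rad. Then A = (D²/8)(θ − sin θ) = 3.924 m² and P = Dθ/2 = 4.973 m. Hydraulic radius R = A/P = 3.924/4.973 = 0.7891 m. Q_A = (1/0.012)·3.924·0.7891^(2/3)·√0.02 = 39.49 m³/s.
Channel B: Flow area A = b·y = 5.51 × 7.96 = 43.86 m². Wetted perimeter P = b + 2y = 5.51 + 2×7.96 = 21.43 m. Hydraulic radius R = A/P = 43.86/21.43 = 2.047 m. Q_B = (1/0.012)·43.86·2.047^(2/3)·√0.02 = 833.2 m³/s.
Q_A = 39.49 m³/s vs Q_B = 833.2 m³/s, so channel B carries more.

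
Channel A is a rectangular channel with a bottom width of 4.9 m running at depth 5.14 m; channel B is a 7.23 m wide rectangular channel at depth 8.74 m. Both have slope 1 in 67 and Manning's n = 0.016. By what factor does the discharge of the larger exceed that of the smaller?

3.35

Channel A: Flow area A = b·y = 4.9 × 5.14 = 25.19 m². Wetted perimeter P = b + 2y = 4.9 + 2×5.14 = 15.18 m. Hydraulic radius R = A/P = 25.19/15.18 = 1.659 m. Q_A = (1/0.016)·25.19·1.659^(2/3)·√0.01493 = 269.5 m³/s.
Channel B: Flow area A = b·y = 7.23 × 8.74 = 63.19 m². Wetted perimeter P = b + 2y = 7.23 + 2×8.74 = 24.71 m. Hydraulic radius R = A/P = 63.19/24.71 = 2.557 m. Q_B = (1/0.016)·63.19·2.557^(2/3)·√0.01493 = 902.3 m³/s.
The larger discharge is 902.3 m³/s and the smaller is 269.5 m³/s; the ratio is 3.35.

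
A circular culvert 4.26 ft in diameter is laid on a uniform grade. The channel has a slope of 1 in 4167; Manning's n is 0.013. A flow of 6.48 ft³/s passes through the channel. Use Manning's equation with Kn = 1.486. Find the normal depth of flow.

Manning's equation rearranged: A R^(2/3) = nQ / (1.486·√S) = 0.013 × 6.48 / (1.486 × √0.00024) = 3.659.
Trying y = 1.14 ft: A R^(2/3) = 2.329 — too small.
Trying y = 1.8 ft: A R^(2/3) = 5.533 — too large.
Trying y = 1.44 ft: A R^(2/3) = 3.659 — ≈ 3.659.

y_n = 1.44 ft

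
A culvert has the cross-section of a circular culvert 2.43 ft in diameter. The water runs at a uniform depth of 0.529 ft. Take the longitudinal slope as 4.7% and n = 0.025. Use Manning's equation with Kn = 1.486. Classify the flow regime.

For a circular section of diameter D = 2.43 ft at depth y = 0.529 ft, the central angle is θ = 2 arccos(1 − 2y/D) = 1.942 rad. Then A = (D²/8)(θ − sin θ) = 0.7452 ft² and P = Dθ/2 = 2.359 ft.
Hydraulic radius R = A/P = 0.7452/2.359 = 0.3159 ft.
V = (1.486/n) R^(2/3) √S = (1.486/0.025) × 0.3159^(2/3) × √0.047 = 5.977 ft/s. Hydraulic depth D_h = A/T = 0.7452/2.006 = 0.3716 ft.
Froude number Fr = V/√(g·D_h) = 5.977/√(32.2×0.3716) = 1.73, which is greater than 1, so the flow is supercritical.

supercritical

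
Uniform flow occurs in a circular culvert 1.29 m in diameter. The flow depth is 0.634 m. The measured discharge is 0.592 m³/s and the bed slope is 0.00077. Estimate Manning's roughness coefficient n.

n = 0.014

For a circular section of diameter D = 1.29 m at depth y = 0.634 m, the central angle is θ = 2 arccos(1 − 2y/D) = 3.107 rad. Then A = (D²/8)(θ − sin θ) = 0.6393 m² and P = Dθ/2 = 2.004 m.
Hydraulic radius R = A/P = 0.6393/2.004 = 0.319 m.
Rearranging Manning's equation: n = (1/Q) A R^(2/3) S^(1/2) = (1/0.592) × 0.6393 × 0.319^(2/3) × √0.00077 = 0.014.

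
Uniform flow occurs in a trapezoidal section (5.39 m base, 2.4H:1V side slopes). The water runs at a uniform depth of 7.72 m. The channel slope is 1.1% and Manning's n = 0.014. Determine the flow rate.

With bottom width b = 5.39 m and side slope z = 2.4: A = (b + zy)y = (5.39 + 2.4×7.72)×7.72 = 184.6 m²; P = b + 2y√(1+z²) = 5.39 + 2×7.72×2.6 = 45.53 m.
Hydraulic radius R = A/P = 184.6/45.53 = 4.055 m.
Manning's equation: Q = (1/n) A R^(2/3) S^(1/2) = (1/0.014) × 184.6 × 4.055^(2/3) × 0.011^(1/2) = 3520 m³/s.

Q = 3520 m³/s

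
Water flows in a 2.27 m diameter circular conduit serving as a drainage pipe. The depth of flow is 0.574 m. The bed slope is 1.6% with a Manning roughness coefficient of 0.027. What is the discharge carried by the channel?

Q = 1.82 m³/s

For a circular section of diameter D = 2.27 m at depth y = 0.574 m, the central angle is θ = 2 arccos(1 − 2y/D) = 2.108 rad. Then A = (D²/8)(θ − sin θ) = 0.804 m² and P = Dθ/2 = 2.392 m.
Hydraulic radius R = A/P = 0.804/2.392 = 0.3361 m.
Manning's equation: Q = (1/n) A R^(2/3) S^(1/2) = (1/0.027) × 0.804 × 0.3361^(2/3) × 0.016^(1/2) = 1.82 m³/s.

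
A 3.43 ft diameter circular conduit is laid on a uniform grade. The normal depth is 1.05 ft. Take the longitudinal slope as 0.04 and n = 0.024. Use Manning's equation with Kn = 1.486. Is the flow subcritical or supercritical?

For a circular section of diameter D = 3.43 ft at depth y = 1.05 ft, the central angle is θ = 2 arccos(1 − 2y/D) = 2.345 rad. Then A = (D²/8)(θ − sin θ) = 2.398 ft² and P = Dθ/2 = 4.022 ft.
Hydraulic radius R = A/P = 2.398/4.022 = 0.5961 ft.
V = (1.486/n) R^(2/3) √S = (1.486/0.024) × 0.5961^(2/3) × √0.04 = 8.771 ft/s. Hydraulic depth D_h = A/T = 2.398/3.162 = 0.7584 ft.
Froude number Fr = V/√(g·D_h) = 8.771/√(32.2×0.7584) = 1.78, which is greater than 1, so the flow is supercritical.

supercritical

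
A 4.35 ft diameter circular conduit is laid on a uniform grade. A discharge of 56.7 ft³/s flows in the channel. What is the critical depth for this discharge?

y_c = 2.21 ft

At critical depth, Q² T / (g A³) = 1, i.e. A³/T = Q²/g = 56.7²/32.2 = 99.84.
At y = 1.68 ft: A³/T = 35.07 — low.
At y = 2.46 ft: A³/T = 151 — high.
At y = 2.21 ft: A³/T = 100.3 — close enough.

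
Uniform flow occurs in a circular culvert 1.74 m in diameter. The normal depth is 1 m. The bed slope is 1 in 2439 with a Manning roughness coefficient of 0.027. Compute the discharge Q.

For a circular section of diameter D = 1.74 m at depth y = 1 m, the central angle is θ = 2 arccos(1 − 2y/D) = 3.442 rad. Then A = (D²/8)(θ − sin θ) = 1.414 m² and P = Dθ/2 = 2.994 m.
Hydraulic radius R = A/P = 1.414/2.994 = 0.4723 m.
Manning's equation: Q = (1/n) A R^(2/3) S^(1/2) = (1/0.027) × 1.414 × 0.4723^(2/3) × 0.00041^(1/2) = 0.643 m³/s.

Q = 0.643 m³/s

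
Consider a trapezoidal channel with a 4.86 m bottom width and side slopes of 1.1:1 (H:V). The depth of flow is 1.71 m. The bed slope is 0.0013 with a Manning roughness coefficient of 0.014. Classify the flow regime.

With bottom width b = 4.86 m and side slope z = 1.1: A = (b + zy)y = (4.86 + 1.1×1.71)×1.71 = 11.53 m²; P = b + 2y√(1+z²) = 4.86 + 2×1.71×1.487 = 9.944 m.
Hydraulic radius R = A/P = 11.53/9.944 = 1.159 m.
V = (1/n) R^(2/3) √S = (1/0.014) × 1.159^(2/3) × √0.0013 = 2.842 m/s. Hydraulic depth D_h = A/T = 11.53/8.622 = 1.337 m.
Froude number Fr = V/√(g·D_h) = 2.842/√(9.81×1.337) = 0.785, which is less than 1, so the flow is subcritical.

subcritical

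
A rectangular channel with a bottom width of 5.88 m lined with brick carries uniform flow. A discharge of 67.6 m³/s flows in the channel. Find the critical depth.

y_c = 2.38 m

For a rectangular channel, critical depth y_c = (q²/g)^(1/3) where q = Q/b = 67.6/5.88 = 11.5 m²/s.
So y_c = (11.5²/9.81)^(1/3) = 2.38 m.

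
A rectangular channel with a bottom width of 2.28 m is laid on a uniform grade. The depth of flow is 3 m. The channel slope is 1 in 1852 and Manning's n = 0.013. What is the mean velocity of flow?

V = 1.57 m/s

Flow area A = b·y = 2.28 × 3 = 6.84 m². Wetted perimeter P = b + 2y = 2.28 + 2×3 = 8.28 m.
Hydraulic radius R = A/P = 6.84/8.28 = 0.8261 m.
From Manning's equation, V = (1/n) R^(2/3) S^(1/2) = (1/0.013) × 0.8261^(2/3) × 0.00054^(1/2) = 1.57 m/s.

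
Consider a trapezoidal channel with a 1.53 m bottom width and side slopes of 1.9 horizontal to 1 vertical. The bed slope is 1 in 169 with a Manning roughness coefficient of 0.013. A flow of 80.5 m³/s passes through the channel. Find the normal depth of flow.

Manning's equation rearranged: A R^(2/3) = nQ / (1·√S) = 0.013 × 80.5 / (√0.005917) = 13.6.
Trying y = 2.75 m: A R^(2/3) = 23.17 — high.
Trying y = 2.19 m: A R^(2/3) = 13.6 — close enough.

y_n = 2.19 m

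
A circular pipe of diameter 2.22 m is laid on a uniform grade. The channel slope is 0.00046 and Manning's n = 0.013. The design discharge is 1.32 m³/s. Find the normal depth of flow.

Manning's equation rearranged: A R^(2/3) = nQ / (1·√S) = 0.013 × 1.32 / (√0.00046) = 0.8001.
Try y = 1.03 m: A R^(2/3) = 1.149 — over.
Try y = 0.732 m: A R^(2/3) = 0.6138 — short.
Try y = 0.843 m: A R^(2/3) = 0.8005 — matches.

y_n = 0.843 m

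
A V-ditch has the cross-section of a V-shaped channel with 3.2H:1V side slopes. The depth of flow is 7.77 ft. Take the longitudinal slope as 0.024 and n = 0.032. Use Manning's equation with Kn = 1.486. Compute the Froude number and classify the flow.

For a triangular section with side slope z = 3.2: A = zy² = 3.2×7.77² = 193.2 ft²; P = 2y√(1+z²) = 2×7.77×3.353 = 52.1 ft.
Hydraulic radius R = A/P = 193.2/52.1 = 3.708 ft.
V = (1.486/n) R^(2/3) √S = (1.486/0.032) × 3.708^(2/3) × √0.024 = 17.24 ft/s. Hydraulic depth D_h = A/T = 193.2/49.73 = 3.885 ft.
Froude number Fr = V/√(g·D_h) = 17.24/√(32.2×3.885) = 1.54, which is greater than 1, so the flow is supercritical.

supercritical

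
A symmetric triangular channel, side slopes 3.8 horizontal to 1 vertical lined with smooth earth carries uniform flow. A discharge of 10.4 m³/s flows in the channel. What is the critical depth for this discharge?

At critical depth, Q² T / (g A³) = 1, i.e. A³/T = Q²/g = 10.4²/9.81 = 11.03.
Trying y = 1.26 m: A³/T = 22.93 — high.
Trying y = 0.938 m: A³/T = 5.243 — low.
Trying y = 1.09 m: A³/T = 11.11 — matches.

y_c = 1.09 m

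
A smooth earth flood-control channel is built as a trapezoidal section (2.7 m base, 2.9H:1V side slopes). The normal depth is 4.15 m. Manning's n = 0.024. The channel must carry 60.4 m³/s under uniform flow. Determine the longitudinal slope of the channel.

S = 0.0002

With bottom width b = 2.7 m and side slope z = 2.9: A = (b + zy)y = (2.7 + 2.9×4.15)×4.15 = 61.15 m²; P = b + 2y√(1+z²) = 2.7 + 2×4.15×3.068 = 28.16 m.
Hydraulic radius R = A/P = 61.15/28.16 = 2.171 m.
From Manning's equation, S = [nQ / (1 A R^(2/3))]² = [0.024 × 60.4 / (1 × 61.15 × 2.171^(2/3))]² = 0.0002.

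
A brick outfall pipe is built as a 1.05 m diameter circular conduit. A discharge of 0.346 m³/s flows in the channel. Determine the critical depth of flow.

At critical depth, Q² T / (g A³) = 1, i.e. A³/T = Q²/g = 0.346²/9.81 = 0.0122.
Try y = 0.247 m: A³/T = 0.004208 — short.
Try y = 0.325 m: A³/T = 0.01223 — ≈ 0.0122.

y_c = 0.325 m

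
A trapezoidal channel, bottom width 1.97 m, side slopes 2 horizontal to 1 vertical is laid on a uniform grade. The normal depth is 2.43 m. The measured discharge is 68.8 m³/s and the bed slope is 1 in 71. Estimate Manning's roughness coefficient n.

With bottom width b = 1.97 m and side slope z = 2: A = (b + zy)y = (1.97 + 2×2.43)×2.43 = 16.6 m²; P = b + 2y√(1+z²) = 1.97 + 2×2.43×2.236 = 12.84 m.
Hydraulic radius R = A/P = 16.6/12.84 = 1.293 m.
Rearranging Manning's equation: n = (1/Q) A R^(2/3) S^(1/2) = (1/68.8) × 16.6 × 1.293^(2/3) × √0.01408 = 0.034.

n = 0.034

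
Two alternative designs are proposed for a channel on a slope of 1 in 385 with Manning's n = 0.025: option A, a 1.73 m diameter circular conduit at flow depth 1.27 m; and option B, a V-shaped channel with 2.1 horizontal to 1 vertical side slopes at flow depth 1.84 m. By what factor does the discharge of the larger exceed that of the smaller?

Channel A: For a circular section of diameter D = 1.73 m at depth y = 1.27 m, the central angle is θ = 2 arccos(1 − 2y/D) = 4.116 rad. Then A = (D²/8)(θ − sin θ) = 1.849 m² and P = Dθ/2 = 3.56 m. Hydraulic radius R = A/P = 1.849/3.56 = 0.5194 m. Q_A = (1/0.025)·1.849·0.5194^(2/3)·√0.002597 = 2.436 m³/s.
Channel B: For a triangular section with side slope z = 2.1: A = zy² = 2.1×1.84² = 7.11 m²; P = 2y√(1+z²) = 2×1.84×2.326 = 8.559 m. Hydraulic radius R = A/P = 7.11/8.559 = 0.8306 m. Q_B = (1/0.025)·7.11·0.8306^(2/3)·√0.002597 = 12.81 m³/s.
The larger discharge is 12.81 m³/s and the smaller is 2.436 m³/s; the ratio is 5.26.

5.26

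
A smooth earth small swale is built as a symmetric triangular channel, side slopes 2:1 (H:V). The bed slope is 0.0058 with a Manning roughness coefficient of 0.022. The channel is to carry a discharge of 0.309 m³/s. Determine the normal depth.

Manning's equation rearranged: A R^(2/3) = nQ / (1·√S) = 0.022 × 0.309 / (√0.0058) = 0.08926.
Trying y = 0.315 m: A R^(2/3) = 0.05373 — low.
Trying y = 0.381 m: A R^(2/3) = 0.08923 — matches.

y_n = 0.381 m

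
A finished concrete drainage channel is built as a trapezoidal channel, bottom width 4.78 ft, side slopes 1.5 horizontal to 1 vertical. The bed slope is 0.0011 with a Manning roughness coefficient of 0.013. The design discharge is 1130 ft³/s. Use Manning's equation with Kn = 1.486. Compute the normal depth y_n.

y_n = 7.57 ft

Manning's equation rearranged: A R^(2/3) = nQ / (1.486·√S) = 0.013 × 1130 / (1.486 × √0.0011) = 298.1.
Try y = 9.66 ft: A R^(2/3) = 522.3 — over.
Try y = 7.57 ft: A R^(2/3) = 297.9 — close enough.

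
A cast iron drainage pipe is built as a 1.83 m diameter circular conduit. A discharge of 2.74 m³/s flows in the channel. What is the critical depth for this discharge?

y_c = 0.806 m

At critical depth, Q² T / (g A³) = 1, i.e. A³/T = Q²/g = 2.74²/9.81 = 0.7653.
At y = 0.979 m: A³/T = 1.609 — high.
At y = 0.806 m: A³/T = 0.7652 — matches.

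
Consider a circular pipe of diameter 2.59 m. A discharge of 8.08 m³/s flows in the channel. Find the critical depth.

y_c = 1.28 m

At critical depth, Q² T / (g A³) = 1, i.e. A³/T = Q²/g = 8.08²/9.81 = 6.655.
At y = 0.917 m: A³/T = 1.878 — low.
At y = 1.6 m: A³/T = 15.85 — high.
At y = 1.28 m: A³/T = 6.751 — close enough.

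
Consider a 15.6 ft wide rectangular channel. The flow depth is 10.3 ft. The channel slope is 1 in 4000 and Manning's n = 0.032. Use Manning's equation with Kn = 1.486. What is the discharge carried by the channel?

Flow area A = b·y = 15.6 × 10.3 = 160.7 ft². Wetted perimeter P = b + 2y = 15.6 + 2×10.3 = 36.2 ft.
Hydraulic radius R = A/P = 160.7/36.2 = 4.439 ft.
Manning's equation: Q = (1.486/n) A R^(2/3) S^(1/2) = (1.486/0.032) × 160.7 × 4.439^(2/3) × 0.00025^(1/2) = 319 ft³/s.

Q = 319 ft³/s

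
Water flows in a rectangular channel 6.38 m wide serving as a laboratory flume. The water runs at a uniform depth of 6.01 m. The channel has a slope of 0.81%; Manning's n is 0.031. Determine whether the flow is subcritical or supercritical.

subcritical

Flow area A = b·y = 6.38 × 6.01 = 38.34 m². Wetted perimeter P = b + 2y = 6.38 + 2×6.01 = 18.4 m.
Hydraulic radius R = A/P = 38.34/18.4 = 2.084 m.
V = (1/n) R^(2/3) √S = (1/0.031) × 2.084^(2/3) × √0.0081 = 4.737 m/s. Hydraulic depth D_h = A/T = 38.34/6.38 = 6.01 m.
Froude number Fr = V/√(g·D_h) = 4.737/√(9.81×6.01) = 0.617, which is less than 1, so the flow is subcritical.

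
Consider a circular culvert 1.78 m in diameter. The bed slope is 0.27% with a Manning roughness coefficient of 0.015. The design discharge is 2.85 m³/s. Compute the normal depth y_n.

y_n = 0.96 m

Manning's equation rearranged: A R^(2/3) = nQ / (1·√S) = 0.015 × 2.85 / (√0.0027) = 0.8227.
Trying y = 0.863 m: A R^(2/3) = 0.688 — short.
Trying y = 0.96 m: A R^(2/3) = 0.8229 — ≈ 0.8227.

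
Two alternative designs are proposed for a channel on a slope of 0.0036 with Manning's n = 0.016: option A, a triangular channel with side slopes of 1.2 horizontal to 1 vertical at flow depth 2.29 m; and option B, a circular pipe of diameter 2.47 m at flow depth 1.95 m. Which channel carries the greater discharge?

Channel A: For a triangular section with side slope z = 1.2: A = zy² = 1.2×2.29² = 6.293 m²; P = 2y√(1+z²) = 2×2.29×1.562 = 7.154 m. Hydraulic radius R = A/P = 6.293/7.154 = 0.8796 m. Q_A = (1/0.016)·6.293·0.8796^(2/3)·√0.0036 = 21.66 m³/s.
Channel B: For a circular section of diameter D = 2.47 m at depth y = 1.95 m, the central angle is θ = 2 arccos(1 − 2y/D) = 4.376 rad. Then A = (D²/8)(θ − sin θ) = 4.058 m² and P = Dθ/2 = 5.405 m. Hydraulic radius R = A/P = 4.058/5.405 = 0.7507 m. Q_B = (1/0.016)·4.058·0.7507^(2/3)·√0.0036 = 12.57 m³/s.
Q_A = 21.66 m³/s vs Q_B = 12.57 m³/s, so channel A carries more.

channel A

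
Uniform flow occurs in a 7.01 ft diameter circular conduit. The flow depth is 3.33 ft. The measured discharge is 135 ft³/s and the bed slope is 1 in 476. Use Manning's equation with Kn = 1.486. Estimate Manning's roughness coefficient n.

For a circular section of diameter D = 7.01 ft at depth y = 3.33 ft, the central angle is θ = 2 arccos(1 − 2y/D) = 3.042 rad. Then A = (D²/8)(θ − sin θ) = 18.07 ft² and P = Dθ/2 = 10.66 ft.
Hydraulic radius R = A/P = 18.07/10.66 = 1.695 ft.
Rearranging Manning's equation: n = (1.486/Q) A R^(2/3) S^(1/2) = (1.486/135) × 18.07 × 1.695^(2/3) × √0.002101 = 0.013.

n = 0.013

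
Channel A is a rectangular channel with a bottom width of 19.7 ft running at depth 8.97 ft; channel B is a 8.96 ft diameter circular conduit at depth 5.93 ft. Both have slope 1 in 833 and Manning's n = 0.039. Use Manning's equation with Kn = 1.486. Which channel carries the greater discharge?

channel A

Channel A: Flow area A = b·y = 19.7 × 8.97 = 176.7 ft². Wetted perimeter P = b + 2y = 19.7 + 2×8.97 = 37.64 ft. Hydraulic radius R = A/P = 176.7/37.64 = 4.695 ft. Q_A = (1.486/0.039)·176.7·4.695^(2/3)·√0.0012 = 654.1 ft³/s.
Channel B: For a circular section of diameter D = 8.96 ft at depth y = 5.93 ft, the central angle is θ = 2 arccos(1 − 2y/D) = 3.801 rad. Then A = (D²/8)(θ − sin θ) = 44.29 ft² and P = Dθ/2 = 17.03 ft. Hydraulic radius R = A/P = 44.29/17.03 = 2.601 ft. Q_B = (1.486/0.039)·44.29·2.601^(2/3)·√0.0012 = 110.6 ft³/s.
Q_A = 654.1 ft³/s vs Q_B = 110.6 ft³/s, so channel A carries more.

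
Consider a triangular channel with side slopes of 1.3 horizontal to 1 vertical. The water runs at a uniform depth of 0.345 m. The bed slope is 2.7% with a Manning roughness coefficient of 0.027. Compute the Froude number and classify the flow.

For a triangular section with side slope z = 1.3: A = zy² = 1.3×0.345² = 0.1547 m²; P = 2y√(1+z²) = 2×0.345×1.64 = 1.132 m.
Hydraulic radius R = A/P = 0.1547/1.132 = 0.1367 m.
V = (1/n) R^(2/3) √S = (1/0.027) × 0.1367^(2/3) × √0.027 = 1.615 m/s. Hydraulic depth D_h = A/T = 0.1547/0.897 = 0.1725 m.
Froude number Fr = V/√(g·D_h) = 1.615/√(9.81×0.1725) = 1.24, which is greater than 1, so the flow is supercritical.

supercritical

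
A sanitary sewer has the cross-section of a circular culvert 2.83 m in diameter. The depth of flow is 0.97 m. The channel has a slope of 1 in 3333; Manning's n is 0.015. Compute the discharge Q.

For a circular section of diameter D = 2.83 m at depth y = 0.97 m, the central angle is θ = 2 arccos(1 − 2y/D) = 2.502 rad. Then A = (D²/8)(θ − sin θ) = 1.907 m² and P = Dθ/2 = 3.54 m.
Hydraulic radius R = A/P = 1.907/3.54 = 0.5387 m.
Manning's equation: Q = (1/n) A R^(2/3) S^(1/2) = (1/0.015) × 1.907 × 0.5387^(2/3) × 0.0003^(1/2) = 1.46 m³/s.

Q = 1.46 m³/s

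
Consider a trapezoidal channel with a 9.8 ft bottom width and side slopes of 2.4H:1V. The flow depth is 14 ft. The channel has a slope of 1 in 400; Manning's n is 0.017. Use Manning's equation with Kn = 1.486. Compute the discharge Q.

Q = 10000 ft³/s

With bottom width b = 9.8 ft and side slope z = 2.4: A = (b + zy)y = (9.8 + 2.4×14)×14 = 607.6 ft²; P = b + 2y√(1+z²) = 9.8 + 2×14×2.6 = 82.6 ft.
Hydraulic radius R = A/P = 607.6/82.6 = 7.356 ft.
Manning's equation: Q = (1.486/n) A R^(2/3) S^(1/2) = (1.486/0.017) × 607.6 × 7.356^(2/3) × 0.0025^(1/2) = 10000 ft³/s.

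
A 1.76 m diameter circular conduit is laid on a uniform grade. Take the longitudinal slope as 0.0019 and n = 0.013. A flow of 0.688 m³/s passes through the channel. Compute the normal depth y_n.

Manning's equation rearranged: A R^(2/3) = nQ / (1·√S) = 0.013 × 0.688 / (√0.0019) = 0.2052.
Try y = 0.383 m: A R^(2/3) = 0.1461 — short.
Try y = 0.569 m: A R^(2/3) = 0.3183 — over.
Try y = 0.454 m: A R^(2/3) = 0.2051 — ≈ 0.2052.

y_n = 0.454 m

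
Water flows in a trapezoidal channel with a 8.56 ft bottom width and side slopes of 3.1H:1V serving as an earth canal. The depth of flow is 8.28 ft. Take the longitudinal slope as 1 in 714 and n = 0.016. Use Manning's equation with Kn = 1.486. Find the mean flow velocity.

With bottom width b = 8.56 ft and side slope z = 3.1: A = (b + zy)y = (8.56 + 3.1×8.28)×8.28 = 283.4 ft²; P = b + 2y√(1+z²) = 8.56 + 2×8.28×3.257 = 62.5 ft.
Hydraulic radius R = A/P = 283.4/62.5 = 4.534 ft.
From Manning's equation, V = (1.486/n) R^(2/3) S^(1/2) = (1.486/0.016) × 4.534^(2/3) × 0.001401^(1/2) = 9.52 ft/s.

V = 9.52 ft/s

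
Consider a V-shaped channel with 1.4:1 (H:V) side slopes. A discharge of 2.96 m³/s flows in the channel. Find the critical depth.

y_c = 0.982 m

At critical depth, Q² T / (g A³) = 1, i.e. A³/T = Q²/g = 2.96²/9.81 = 0.8931.
Trying y = 1.24 m: A³/T = 2.873 — too large.
Trying y = 0.819 m: A³/T = 0.3611 — too small.
Trying y = 0.982 m: A³/T = 0.8949 — matches.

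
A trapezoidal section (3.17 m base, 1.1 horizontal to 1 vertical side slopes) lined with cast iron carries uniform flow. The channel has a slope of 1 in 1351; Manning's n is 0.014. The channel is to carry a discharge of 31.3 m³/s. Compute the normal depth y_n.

y_n = 2.33 m

Manning's equation rearranged: A R^(2/3) = nQ / (1·√S) = 0.014 × 31.3 / (√0.0007402) = 16.11.
Try y = 1.92 m: A R^(2/3) = 11.08 — too small.
Try y = 2.57 m: A R^(2/3) = 19.52 — too large.
Try y = 2.33 m: A R^(2/3) = 16.1 — ≈ 16.11.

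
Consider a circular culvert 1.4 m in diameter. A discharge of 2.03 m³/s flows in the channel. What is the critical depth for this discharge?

y_c = 0.748 m

At critical depth, Q² T / (g A³) = 1, i.e. A³/T = Q²/g = 2.03²/9.81 = 0.4201.
Try y = 0.636 m: A³/T = 0.2258 — low.
Try y = 0.748 m: A³/T = 0.4196 — matches.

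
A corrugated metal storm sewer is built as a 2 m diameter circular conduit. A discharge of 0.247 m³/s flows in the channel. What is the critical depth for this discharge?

y_c = 0.229 m

At critical depth, Q² T / (g A³) = 1, i.e. A³/T = Q²/g = 0.247²/9.81 = 0.006219.
Trying y = 0.168 m: A³/T = 0.001825 — low.
Trying y = 0.292 m: A³/T = 0.01624 — high.
Trying y = 0.229 m: A³/T = 0.006223 — ≈ 0.006219.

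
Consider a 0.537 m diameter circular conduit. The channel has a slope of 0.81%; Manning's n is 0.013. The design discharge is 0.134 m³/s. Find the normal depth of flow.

Manning's equation rearranged: A R^(2/3) = nQ / (1·√S) = 0.013 × 0.134 / (√0.0081) = 0.01936.
At y = 0.247 m: A R^(2/3) = 0.02571 — over.
At y = 0.157 m: A R^(2/3) = 0.01106 — short.
At y = 0.211 m: A R^(2/3) = 0.01937 — matches.

y_n = 0.211 m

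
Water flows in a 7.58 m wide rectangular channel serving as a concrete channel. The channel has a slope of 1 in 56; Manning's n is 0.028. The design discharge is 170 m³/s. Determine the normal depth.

Manning's equation rearranged: A R^(2/3) = nQ / (1·√S) = 0.028 × 170 / (√0.01786) = 35.62.
Trying y = 2.22 m: A R^(2/3) = 21.06 — short.
Trying y = 3.54 m: A R^(2/3) = 40.15 — over.
Trying y = 3.24 m: A R^(2/3) = 35.62 — ≈ 35.62.

y_n = 3.24 m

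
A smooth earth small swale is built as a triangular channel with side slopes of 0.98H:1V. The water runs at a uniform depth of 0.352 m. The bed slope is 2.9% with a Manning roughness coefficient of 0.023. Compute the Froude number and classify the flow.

For a triangular section with side slope z = 0.98: A = zy² = 0.98×0.352² = 0.1214 m²; P = 2y√(1+z²) = 2×0.352×1.4 = 0.9857 m.
Hydraulic radius R = A/P = 0.1214/0.9857 = 0.1232 m.
V = (1/n) R^(2/3) √S = (1/0.023) × 0.1232^(2/3) × √0.029 = 1.833 m/s. Hydraulic depth D_h = A/T = 0.1214/0.6899 = 0.176 m.
Froude number Fr = V/√(g·D_h) = 1.833/√(9.81×0.176) = 1.4, which is greater than 1, so the flow is supercritical.

supercritical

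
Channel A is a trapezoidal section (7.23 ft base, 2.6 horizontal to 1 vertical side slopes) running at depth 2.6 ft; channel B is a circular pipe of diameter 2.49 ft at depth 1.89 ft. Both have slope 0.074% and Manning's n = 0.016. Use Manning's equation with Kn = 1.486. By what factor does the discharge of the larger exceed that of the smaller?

15.6

Channel A: With bottom width b = 7.23 ft and side slope z = 2.6: A = (b + zy)y = (7.23 + 2.6×2.6)×2.6 = 36.37 ft²; P = b + 2y√(1+z²) = 7.23 + 2×2.6×2.786 = 21.72 ft. Hydraulic radius R = A/P = 36.37/21.72 = 1.675 ft. Q_A = (1.486/0.016)·36.37·1.675^(2/3)·√0.00074 = 129.6 ft³/s.
Channel B: For a circular section of diameter D = 2.49 ft at depth y = 1.89 ft, the central angle is θ = 2 arccos(1 − 2y/D) = 4.231 rad. Then A = (D²/8)(θ − sin θ) = 3.966 ft² and P = Dθ/2 = 5.267 ft. Hydraulic radius R = A/P = 3.966/5.267 = 0.7529 ft. Q_B = (1.486/0.016)·3.966·0.7529^(2/3)·√0.00074 = 8.292 ft³/s.
The larger discharge is 129.6 ft³/s and the smaller is 8.292 ft³/s; the ratio is 15.6.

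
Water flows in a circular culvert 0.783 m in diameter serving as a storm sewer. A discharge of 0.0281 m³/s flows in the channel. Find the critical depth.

At critical depth, Q² T / (g A³) = 1, i.e. A³/T = Q²/g = 0.0281²/9.81 = 0.00008049.
Try y = 0.0812 m: A³/T = 0.00003869 — short.
Try y = 0.106 m: A³/T = 0.0001109 — over.
Try y = 0.0977 m: A³/T = 0.00008038 — matches.

y_c = 0.0977 m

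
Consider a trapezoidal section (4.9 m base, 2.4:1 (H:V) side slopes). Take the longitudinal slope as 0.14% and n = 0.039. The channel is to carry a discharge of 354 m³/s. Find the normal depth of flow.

Manning's equation rearranged: A R^(2/3) = nQ / (1·√S) = 0.039 × 354 / (√0.0014) = 369.
Trying y = 8.31 m: A R^(2/3) = 545.2 — over.
Trying y = 6.25 m: A R^(2/3) = 277.1 — short.
Trying y = 7.06 m: A R^(2/3) = 369.3 — matches.

y_n = 7.06 m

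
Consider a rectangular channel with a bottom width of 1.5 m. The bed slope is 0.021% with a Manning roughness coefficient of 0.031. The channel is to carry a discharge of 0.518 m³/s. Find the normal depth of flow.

Manning's equation rearranged: A R^(2/3) = nQ / (1·√S) = 0.031 × 0.518 / (√0.00021) = 1.108.
At y = 0.927 m: A R^(2/3) = 0.7731 — low.
At y = 1.42 m: A R^(2/3) = 1.325 — high.
At y = 1.23 m: A R^(2/3) = 1.109 — ≈ 1.108.

y_n = 1.23 m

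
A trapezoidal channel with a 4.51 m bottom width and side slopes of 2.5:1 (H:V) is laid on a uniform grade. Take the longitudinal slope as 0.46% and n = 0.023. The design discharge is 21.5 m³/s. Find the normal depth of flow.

Manning's equation rearranged: A R^(2/3) = nQ / (1·√S) = 0.023 × 21.5 / (√0.0046) = 7.291.
Trying y = 1.01 m: A R^(2/3) = 5.677 — short.
Trying y = 1.45 m: A R^(2/3) = 11.46 — over.
Trying y = 1.15 m: A R^(2/3) = 7.279 — close enough.

y_n = 1.15 m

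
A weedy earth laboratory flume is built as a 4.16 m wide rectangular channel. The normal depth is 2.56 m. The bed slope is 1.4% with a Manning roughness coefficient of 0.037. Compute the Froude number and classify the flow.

subcritical

Flow area A = b·y = 4.16 × 2.56 = 10.65 m². Wetted perimeter P = b + 2y = 4.16 + 2×2.56 = 9.28 m.
Hydraulic radius R = A/P = 10.65/9.28 = 1.148 m.
V = (1/n) R^(2/3) √S = (1/0.037) × 1.148^(2/3) × √0.014 = 3.505 m/s. Hydraulic depth D_h = A/T = 10.65/4.16 = 2.56 m.
Froude number Fr = V/√(g·D_h) = 3.505/√(9.81×2.56) = 0.699, which is less than 1, so the flow is subcritical.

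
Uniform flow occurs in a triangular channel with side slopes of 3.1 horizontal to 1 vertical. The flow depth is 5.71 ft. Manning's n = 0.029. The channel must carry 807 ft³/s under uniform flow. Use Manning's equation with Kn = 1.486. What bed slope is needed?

For a triangular section with side slope z = 3.1: A = zy² = 3.1×5.71² = 101.1 ft²; P = 2y√(1+z²) = 2×5.71×3.257 = 37.2 ft.
Hydraulic radius R = A/P = 101.1/37.2 = 2.717 ft.
From Manning's equation, S = [nQ / (1.486 A R^(2/3))]² = [0.029 × 807 / (1.486 × 101.1 × 2.717^(2/3))]² = 0.0064.

S = 0.0064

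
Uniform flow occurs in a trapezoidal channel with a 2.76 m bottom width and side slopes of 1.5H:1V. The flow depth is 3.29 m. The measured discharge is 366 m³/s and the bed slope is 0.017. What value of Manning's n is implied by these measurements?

n = 0.013

With bottom width b = 2.76 m and side slope z = 1.5: A = (b + zy)y = (2.76 + 1.5×3.29)×3.29 = 25.32 m²; P = b + 2y√(1+z²) = 2.76 + 2×3.29×1.803 = 14.62 m.
Hydraulic radius R = A/P = 25.32/14.62 = 1.731 m.
Rearranging Manning's equation: n = (1/Q) A R^(2/3) S^(1/2) = (1/366) × 25.32 × 1.731^(2/3) × √0.017 = 0.013.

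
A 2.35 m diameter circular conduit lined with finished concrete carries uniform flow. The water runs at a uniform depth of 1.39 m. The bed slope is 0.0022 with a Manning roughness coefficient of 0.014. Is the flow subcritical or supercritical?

subcritical

For a circular section of diameter D = 2.35 m at depth y = 1.39 m, the central angle is θ = 2 arccos(1 − 2y/D) = 3.51 rad. Then A = (D²/8)(θ − sin θ) = 2.671 m² and P = Dθ/2 = 4.124 m.
Hydraulic radius R = A/P = 2.671/4.124 = 0.6477 m.
V = (1/n) R^(2/3) √S = (1/0.014) × 0.6477^(2/3) × √0.0022 = 2.508 m/s. Hydraulic depth D_h = A/T = 2.671/2.31 = 1.156 m.
Froude number Fr = V/√(g·D_h) = 2.508/√(9.81×1.156) = 0.745, which is less than 1, so the flow is subcritical.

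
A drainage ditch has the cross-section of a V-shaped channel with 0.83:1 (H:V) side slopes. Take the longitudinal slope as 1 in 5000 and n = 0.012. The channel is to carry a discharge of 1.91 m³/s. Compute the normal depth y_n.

y_n = 1.71 m

Manning's equation rearranged: A R^(2/3) = nQ / (1·√S) = 0.012 × 1.91 / (√0.0002) = 1.621.
Trying y = 1.95 m: A R^(2/3) = 2.301 — over.
Trying y = 1.71 m: A R^(2/3) = 1.621 — matches.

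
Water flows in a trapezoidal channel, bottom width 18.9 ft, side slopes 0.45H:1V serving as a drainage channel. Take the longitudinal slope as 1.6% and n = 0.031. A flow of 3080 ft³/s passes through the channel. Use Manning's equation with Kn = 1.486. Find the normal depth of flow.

y_n = 7.87 ft

Manning's equation rearranged: A R^(2/3) = nQ / (1.486·√S) = 0.031 × 3080 / (1.486 × √0.016) = 508.
Trying y = 9.43 ft: A R^(2/3) = 681.1 — over.
Trying y = 5.54 ft: A R^(2/3) = 289.5 — short.
Trying y = 7.87 ft: A R^(2/3) = 508.4 — ≈ 508.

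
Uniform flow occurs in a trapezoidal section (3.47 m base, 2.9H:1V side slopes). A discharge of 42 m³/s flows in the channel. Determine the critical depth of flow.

y_c = 1.62 m

At critical depth, Q² T / (g A³) = 1, i.e. A³/T = Q²/g = 42²/9.81 = 179.8.
Try y = 1.32 m: A³/T = 80.35 — low.
Try y = 2.06 m: A³/T = 477.6 — high.
Try y = 1.62 m: A³/T = 180.1 — ≈ 179.8.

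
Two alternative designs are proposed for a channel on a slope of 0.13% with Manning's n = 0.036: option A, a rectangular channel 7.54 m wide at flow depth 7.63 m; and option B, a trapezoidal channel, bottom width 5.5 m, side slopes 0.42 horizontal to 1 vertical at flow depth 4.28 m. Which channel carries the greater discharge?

Channel A: Flow area A = b·y = 7.54 × 7.63 = 57.53 m². Wetted perimeter P = b + 2y = 7.54 + 2×7.63 = 22.8 m. Hydraulic radius R = A/P = 57.53/22.8 = 2.523 m. Q_A = (1/0.036)·57.53·2.523^(2/3)·√0.0013 = 106.8 m³/s.
Channel B: With bottom width b = 5.5 m and side slope z = 0.42: A = (b + zy)y = (5.5 + 0.42×4.28)×4.28 = 31.23 m²; P = b + 2y√(1+z²) = 5.5 + 2×4.28×1.085 = 14.78 m. Hydraulic radius R = A/P = 31.23/14.78 = 2.113 m. Q_B = (1/0.036)·31.23·2.113^(2/3)·√0.0013 = 51.5 m³/s.
Q_A = 106.8 m³/s vs Q_B = 51.5 m³/s, so channel A carries more.

channel A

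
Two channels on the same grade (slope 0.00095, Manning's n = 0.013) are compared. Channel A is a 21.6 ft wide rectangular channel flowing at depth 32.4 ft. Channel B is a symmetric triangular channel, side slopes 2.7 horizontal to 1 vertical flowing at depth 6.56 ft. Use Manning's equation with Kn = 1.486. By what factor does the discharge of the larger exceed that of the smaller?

Channel A: Flow area A = b·y = 21.6 × 32.4 = 699.8 ft². Wetted perimeter P = b + 2y = 21.6 + 2×32.4 = 86.4 ft. Hydraulic radius R = A/P = 699.8/86.4 = 8.1 ft. Q_A = (1.486/0.013)·699.8·8.1^(2/3)·√0.00095 = 9945 ft³/s.
Channel B: For a triangular section with side slope z = 2.7: A = zy² = 2.7×6.56² = 116.2 ft²; P = 2y√(1+z²) = 2×6.56×2.879 = 37.78 ft. Hydraulic radius R = A/P = 116.2/37.78 = 3.076 ft. Q_B = (1.486/0.013)·116.2·3.076^(2/3)·√0.00095 = 865.8 ft³/s.
The larger discharge is 9945 ft³/s and the smaller is 865.8 ft³/s; the ratio is 11.5.

11.5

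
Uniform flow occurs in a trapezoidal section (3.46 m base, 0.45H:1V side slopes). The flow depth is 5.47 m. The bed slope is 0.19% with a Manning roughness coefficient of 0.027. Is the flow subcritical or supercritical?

subcritical

With bottom width b = 3.46 m and side slope z = 0.45: A = (b + zy)y = (3.46 + 0.45×5.47)×5.47 = 32.39 m²; P = b + 2y√(1+z²) = 3.46 + 2×5.47×1.097 = 15.46 m.
Hydraulic radius R = A/P = 32.39/15.46 = 2.096 m.
V = (1/n) R^(2/3) √S = (1/0.027) × 2.096^(2/3) × √0.0019 = 2.644 m/s. Hydraulic depth D_h = A/T = 32.39/8.383 = 3.864 m.
Froude number Fr = V/√(g·D_h) = 2.644/√(9.81×3.864) = 0.429, which is less than 1, so the flow is subcritical.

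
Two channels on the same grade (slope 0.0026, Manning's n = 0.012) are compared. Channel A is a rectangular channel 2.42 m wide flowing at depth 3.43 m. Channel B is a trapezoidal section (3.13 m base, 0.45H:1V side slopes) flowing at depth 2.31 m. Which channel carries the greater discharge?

channel B

Channel A: Flow area A = b·y = 2.42 × 3.43 = 8.301 m². Wetted perimeter P = b + 2y = 2.42 + 2×3.43 = 9.28 m. Hydraulic radius R = A/P = 8.301/9.28 = 0.8945 m. Q_A = (1/0.012)·8.301·0.8945^(2/3)·√0.0026 = 32.74 m³/s.
Channel B: With bottom width b = 3.13 m and side slope z = 0.45: A = (b + zy)y = (3.13 + 0.45×2.31)×2.31 = 9.632 m²; P = b + 2y√(1+z²) = 3.13 + 2×2.31×1.097 = 8.196 m. Hydraulic radius R = A/P = 9.632/8.196 = 1.175 m. Q_B = (1/0.012)·9.632·1.175^(2/3)·√0.0026 = 45.57 m³/s.
Q_A = 32.74 m³/s vs Q_B = 45.57 m³/s, so channel B carries more.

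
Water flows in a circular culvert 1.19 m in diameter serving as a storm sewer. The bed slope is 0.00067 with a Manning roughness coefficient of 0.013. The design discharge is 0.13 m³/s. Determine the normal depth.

Manning's equation rearranged: A R^(2/3) = nQ / (1·√S) = 0.013 × 0.13 / (√0.00067) = 0.06529.
Try y = 0.339 m: A R^(2/3) = 0.08778 — too large.
Try y = 0.199 m: A R^(2/3) = 0.03014 — too small.
Try y = 0.292 m: A R^(2/3) = 0.06543 — close enough.

y_n = 0.292 m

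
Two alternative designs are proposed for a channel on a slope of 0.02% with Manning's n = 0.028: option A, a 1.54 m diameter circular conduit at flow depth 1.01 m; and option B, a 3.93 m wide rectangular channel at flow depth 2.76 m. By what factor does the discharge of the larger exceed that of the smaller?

Channel A: For a circular section of diameter D = 1.54 m at depth y = 1.01 m, the central angle is θ = 2 arccos(1 − 2y/D) = 3.776 rad. Then A = (D²/8)(θ − sin θ) = 1.295 m² and P = Dθ/2 = 2.907 m. Hydraulic radius R = A/P = 1.295/2.907 = 0.4454 m. Q_A = (1/0.028)·1.295·0.4454^(2/3)·√0.0002 = 0.3814 m³/s.
Channel B: Flow area A = b·y = 3.93 × 2.76 = 10.85 m². Wetted perimeter P = b + 2y = 3.93 + 2×2.76 = 9.45 m. Hydraulic radius R = A/P = 10.85/9.45 = 1.148 m. Q_B = (1/0.028)·10.85·1.148^(2/3)·√0.0002 = 6.006 m³/s.
The larger discharge is 6.006 m³/s and the smaller is 0.3814 m³/s; the ratio is 15.7.

15.7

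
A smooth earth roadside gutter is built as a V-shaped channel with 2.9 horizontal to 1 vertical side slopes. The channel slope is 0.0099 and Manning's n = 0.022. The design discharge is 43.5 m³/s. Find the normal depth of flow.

y_n = 1.89 m

Manning's equation rearranged: A R^(2/3) = nQ / (1·√S) = 0.022 × 43.5 / (√0.0099) = 9.618.
Trying y = 1.57 m: A R^(2/3) = 5.859 — low.
Trying y = 2.38 m: A R^(2/3) = 17.77 — high.
Trying y = 1.89 m: A R^(2/3) = 9.609 — ≈ 9.618.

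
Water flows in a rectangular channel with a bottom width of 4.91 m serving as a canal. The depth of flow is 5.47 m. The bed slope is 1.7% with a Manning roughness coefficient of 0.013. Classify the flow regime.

supercritical

Flow area A = b·y = 4.91 × 5.47 = 26.86 m². Wetted perimeter P = b + 2y = 4.91 + 2×5.47 = 15.85 m.
Hydraulic radius R = A/P = 26.86/15.85 = 1.694 m.
V = (1/n) R^(2/3) √S = (1/0.013) × 1.694^(2/3) × √0.017 = 14.26 m/s. Hydraulic depth D_h = A/T = 26.86/4.91 = 5.47 m.
Froude number Fr = V/√(g·D_h) = 14.26/√(9.81×5.47) = 1.95, which is greater than 1, so the flow is supercritical.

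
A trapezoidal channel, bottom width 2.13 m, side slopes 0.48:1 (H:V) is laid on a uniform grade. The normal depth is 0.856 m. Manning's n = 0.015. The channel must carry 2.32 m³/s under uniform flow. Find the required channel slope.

S = 0.000582

With bottom width b = 2.13 m and side slope z = 0.48: A = (b + zy)y = (2.13 + 0.48×0.856)×0.856 = 2.175 m²; P = b + 2y√(1+z²) = 2.13 + 2×0.856×1.109 = 4.029 m.
Hydraulic radius R = A/P = 2.175/4.029 = 0.5398 m.
From Manning's equation, S = [nQ / (1 A R^(2/3))]² = [0.015 × 2.32 / (1 × 2.175 × 0.5398^(2/3))]² = 0.000582.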